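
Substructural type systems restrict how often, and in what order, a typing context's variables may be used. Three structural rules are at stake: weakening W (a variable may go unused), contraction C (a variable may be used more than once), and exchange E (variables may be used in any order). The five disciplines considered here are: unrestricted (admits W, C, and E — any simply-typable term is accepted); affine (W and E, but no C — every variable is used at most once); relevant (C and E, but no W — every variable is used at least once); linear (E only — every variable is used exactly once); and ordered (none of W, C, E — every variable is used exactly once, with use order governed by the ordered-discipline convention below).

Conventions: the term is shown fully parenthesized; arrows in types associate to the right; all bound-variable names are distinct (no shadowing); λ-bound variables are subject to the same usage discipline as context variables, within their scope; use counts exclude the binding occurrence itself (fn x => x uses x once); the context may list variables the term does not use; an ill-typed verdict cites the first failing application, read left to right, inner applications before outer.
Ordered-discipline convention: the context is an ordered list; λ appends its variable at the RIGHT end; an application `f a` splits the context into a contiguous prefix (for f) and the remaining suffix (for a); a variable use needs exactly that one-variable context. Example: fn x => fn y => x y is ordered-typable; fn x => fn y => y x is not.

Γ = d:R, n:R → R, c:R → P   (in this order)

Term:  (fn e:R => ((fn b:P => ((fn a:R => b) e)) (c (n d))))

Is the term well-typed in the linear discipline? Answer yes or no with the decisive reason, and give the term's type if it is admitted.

no — a left unused
usage: d: 1, n: 1, c: 1, e (λ-bound): 1, b (λ-bound): 1, a (λ-bound): 0
order of uses: b, e, c, n, d
typing: the term checks, with type R → P
across the five disciplines: ordered ✗ | linear ✗ | affine ✓ | relevant ✗ | unrestricted ✓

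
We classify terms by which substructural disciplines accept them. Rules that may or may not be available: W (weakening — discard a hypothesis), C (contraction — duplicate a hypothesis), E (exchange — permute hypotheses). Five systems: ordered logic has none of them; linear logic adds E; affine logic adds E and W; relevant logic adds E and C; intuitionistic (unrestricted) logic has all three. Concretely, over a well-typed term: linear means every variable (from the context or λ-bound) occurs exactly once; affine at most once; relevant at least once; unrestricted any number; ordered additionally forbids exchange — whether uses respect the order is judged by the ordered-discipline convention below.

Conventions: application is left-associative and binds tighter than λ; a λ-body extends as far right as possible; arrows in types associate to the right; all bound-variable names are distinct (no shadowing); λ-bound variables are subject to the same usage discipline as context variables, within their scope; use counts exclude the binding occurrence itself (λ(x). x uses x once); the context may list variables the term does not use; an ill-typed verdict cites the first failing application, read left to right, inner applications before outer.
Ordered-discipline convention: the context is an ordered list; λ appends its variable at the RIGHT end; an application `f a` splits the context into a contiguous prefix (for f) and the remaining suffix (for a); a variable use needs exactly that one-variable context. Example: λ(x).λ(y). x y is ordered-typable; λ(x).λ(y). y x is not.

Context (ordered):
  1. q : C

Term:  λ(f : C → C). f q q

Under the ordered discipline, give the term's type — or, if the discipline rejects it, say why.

not well-typed under ordered — the type mismatch rejects it
use counts: q: 2; f (bound): 1
uses in reading order: f, q, q
typing: ill-typed: applying a non-function (C)
all disciplines: ordered ✗, linear ✗, affine ✗, relevant ✗, unrestricted ✗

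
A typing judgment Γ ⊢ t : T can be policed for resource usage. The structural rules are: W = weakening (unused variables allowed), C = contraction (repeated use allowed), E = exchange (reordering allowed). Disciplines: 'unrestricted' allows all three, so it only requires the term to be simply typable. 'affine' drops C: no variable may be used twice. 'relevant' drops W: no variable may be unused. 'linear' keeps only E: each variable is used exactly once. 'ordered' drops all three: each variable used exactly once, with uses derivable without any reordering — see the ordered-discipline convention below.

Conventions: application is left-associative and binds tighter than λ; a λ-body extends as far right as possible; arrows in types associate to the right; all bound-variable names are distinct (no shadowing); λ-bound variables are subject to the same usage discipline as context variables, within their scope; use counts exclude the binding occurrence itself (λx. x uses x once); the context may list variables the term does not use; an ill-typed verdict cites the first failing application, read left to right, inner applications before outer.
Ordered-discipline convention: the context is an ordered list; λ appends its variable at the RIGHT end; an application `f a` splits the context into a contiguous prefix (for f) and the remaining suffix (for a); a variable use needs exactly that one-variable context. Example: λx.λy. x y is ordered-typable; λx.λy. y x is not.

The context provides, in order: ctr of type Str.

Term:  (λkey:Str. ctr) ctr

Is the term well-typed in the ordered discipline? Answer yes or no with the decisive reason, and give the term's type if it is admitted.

no — repeated use of ctr ×2; key never used (weakening)
usage: ctr=2, key (λ-bound)=0
use order (left to right): ctr, ctr
typing: ✓ — Str
all disciplines: ordered ✗, linear ✗, affine ✗, relevant ✗, unrestricted ✓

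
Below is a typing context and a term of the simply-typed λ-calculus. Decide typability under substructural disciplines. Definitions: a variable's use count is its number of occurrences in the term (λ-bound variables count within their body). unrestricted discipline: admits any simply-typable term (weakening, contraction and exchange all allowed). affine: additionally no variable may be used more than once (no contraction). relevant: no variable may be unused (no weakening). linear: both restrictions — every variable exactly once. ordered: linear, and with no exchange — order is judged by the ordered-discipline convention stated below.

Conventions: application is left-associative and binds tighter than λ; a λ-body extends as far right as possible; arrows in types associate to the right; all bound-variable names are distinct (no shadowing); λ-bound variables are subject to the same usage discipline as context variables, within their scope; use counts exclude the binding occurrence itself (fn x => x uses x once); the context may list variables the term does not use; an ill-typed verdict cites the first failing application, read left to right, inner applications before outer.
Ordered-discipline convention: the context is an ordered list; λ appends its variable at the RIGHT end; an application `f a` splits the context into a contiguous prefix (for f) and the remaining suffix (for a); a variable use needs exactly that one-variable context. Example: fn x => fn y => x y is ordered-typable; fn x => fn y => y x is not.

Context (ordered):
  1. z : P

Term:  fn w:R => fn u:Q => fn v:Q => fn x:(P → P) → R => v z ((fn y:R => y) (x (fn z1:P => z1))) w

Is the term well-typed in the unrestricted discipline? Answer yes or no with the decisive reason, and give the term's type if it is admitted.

no — fails simple typing
use counts: z=1; w [bound]=1; u [bound]=0; v [bound]=1; x [bound]=1; y [bound]=1; z1 [bound]=1
uses in reading order: v, z, y, x, z1, w
typing: ill-typed: can't apply a value of type Q
per-discipline verdicts: ordered ✗; linear ✗; affine ✗; relevant ✗; unrestricted ✗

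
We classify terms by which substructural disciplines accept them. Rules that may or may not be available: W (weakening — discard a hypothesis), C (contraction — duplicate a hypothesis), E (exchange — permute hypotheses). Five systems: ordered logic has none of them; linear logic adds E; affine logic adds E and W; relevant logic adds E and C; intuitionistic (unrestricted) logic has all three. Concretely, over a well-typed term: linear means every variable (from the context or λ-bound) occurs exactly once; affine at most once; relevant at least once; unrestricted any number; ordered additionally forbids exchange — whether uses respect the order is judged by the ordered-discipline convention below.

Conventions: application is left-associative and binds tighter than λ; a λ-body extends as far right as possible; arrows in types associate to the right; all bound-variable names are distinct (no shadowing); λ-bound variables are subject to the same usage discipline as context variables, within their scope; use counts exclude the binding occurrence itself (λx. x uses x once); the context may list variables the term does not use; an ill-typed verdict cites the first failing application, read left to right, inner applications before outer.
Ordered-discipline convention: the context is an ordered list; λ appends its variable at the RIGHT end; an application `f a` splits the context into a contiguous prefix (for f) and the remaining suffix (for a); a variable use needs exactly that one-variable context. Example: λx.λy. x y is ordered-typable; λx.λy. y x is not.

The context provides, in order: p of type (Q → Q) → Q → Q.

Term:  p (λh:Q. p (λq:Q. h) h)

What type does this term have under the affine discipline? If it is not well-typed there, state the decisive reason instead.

not well-typed under affine — repeated use of p ×2, h ×2
use counts: p: 2; h (bound): 2; q (bound): 0
order of uses: p, p, h, h
typing: well-typed at Q → Q
across the five disciplines: ordered ✗; linear ✗; affine ✗; relevant ✗; unrestricted ✓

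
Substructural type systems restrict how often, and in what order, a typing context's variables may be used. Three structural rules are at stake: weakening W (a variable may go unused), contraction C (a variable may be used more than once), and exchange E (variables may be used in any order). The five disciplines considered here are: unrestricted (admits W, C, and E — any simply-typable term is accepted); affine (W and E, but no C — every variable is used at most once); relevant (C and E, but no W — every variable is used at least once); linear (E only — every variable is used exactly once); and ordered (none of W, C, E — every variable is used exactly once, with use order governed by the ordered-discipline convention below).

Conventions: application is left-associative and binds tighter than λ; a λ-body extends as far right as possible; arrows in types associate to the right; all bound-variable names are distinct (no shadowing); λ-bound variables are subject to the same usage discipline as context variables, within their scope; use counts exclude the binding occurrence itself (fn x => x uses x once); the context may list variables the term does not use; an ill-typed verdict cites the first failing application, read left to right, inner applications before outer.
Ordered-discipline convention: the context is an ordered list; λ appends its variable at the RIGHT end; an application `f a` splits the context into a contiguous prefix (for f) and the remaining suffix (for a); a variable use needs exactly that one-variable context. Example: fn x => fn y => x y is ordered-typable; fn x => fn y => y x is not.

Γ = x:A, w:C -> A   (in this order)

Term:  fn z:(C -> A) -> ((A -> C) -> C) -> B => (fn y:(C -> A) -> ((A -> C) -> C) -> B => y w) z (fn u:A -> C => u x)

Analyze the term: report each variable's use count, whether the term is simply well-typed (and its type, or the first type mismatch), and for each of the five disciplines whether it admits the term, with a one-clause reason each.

usage: x: 1, w: 1, z (bound): 1, y (bound): 1, u (bound): 1
left-to-right use order: y, w, z, u, x
typing: well-typed — term : ((C -> A) -> ((A -> C) -> C) -> B) -> B
ordered: ✗, no ordered split (uses run y, w, z, u, x)
linear: ✓, single use per variable (x, w, z, y, u)
affine: ✓, no duplicate uses among x, w, z, y, u
relevant: ✓, none of x, w, z, y, u goes unused
unrestricted: ✓, well-typed at ((C -> A) -> ((A -> C) -> C) -> B) -> B; no restrictions here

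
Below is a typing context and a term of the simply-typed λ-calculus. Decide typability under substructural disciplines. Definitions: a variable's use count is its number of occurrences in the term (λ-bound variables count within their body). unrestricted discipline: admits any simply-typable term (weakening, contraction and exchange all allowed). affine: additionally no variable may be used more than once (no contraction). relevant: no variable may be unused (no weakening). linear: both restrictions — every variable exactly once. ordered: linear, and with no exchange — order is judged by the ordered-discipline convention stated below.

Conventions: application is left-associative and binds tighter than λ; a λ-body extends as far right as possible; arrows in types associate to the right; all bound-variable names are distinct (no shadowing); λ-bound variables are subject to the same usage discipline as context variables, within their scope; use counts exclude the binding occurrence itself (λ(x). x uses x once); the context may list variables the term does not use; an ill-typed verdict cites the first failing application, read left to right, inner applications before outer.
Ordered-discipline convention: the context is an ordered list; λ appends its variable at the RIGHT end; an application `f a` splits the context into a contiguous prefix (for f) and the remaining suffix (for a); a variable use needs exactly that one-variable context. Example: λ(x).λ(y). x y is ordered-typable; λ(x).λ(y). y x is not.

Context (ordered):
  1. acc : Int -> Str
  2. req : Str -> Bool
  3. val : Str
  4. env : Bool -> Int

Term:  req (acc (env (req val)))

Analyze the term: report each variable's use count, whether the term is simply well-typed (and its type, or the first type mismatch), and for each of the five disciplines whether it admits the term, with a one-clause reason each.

variable uses: acc=1; req=2; val=1; env=1
left-to-right use order: req, acc, env, req, val
typing: well-typed — term : Bool
ordered: ✗, req ×2 used more than once (contraction)
linear: ✗, req ×2 used more than once (contraction)
affine: ✗, req ×2 used more than once (contraction)
relevant: ✓, acc, req, val, env: all used, weakening unneeded
unrestricted: ✓, type-checks (Bool) and nothing is barred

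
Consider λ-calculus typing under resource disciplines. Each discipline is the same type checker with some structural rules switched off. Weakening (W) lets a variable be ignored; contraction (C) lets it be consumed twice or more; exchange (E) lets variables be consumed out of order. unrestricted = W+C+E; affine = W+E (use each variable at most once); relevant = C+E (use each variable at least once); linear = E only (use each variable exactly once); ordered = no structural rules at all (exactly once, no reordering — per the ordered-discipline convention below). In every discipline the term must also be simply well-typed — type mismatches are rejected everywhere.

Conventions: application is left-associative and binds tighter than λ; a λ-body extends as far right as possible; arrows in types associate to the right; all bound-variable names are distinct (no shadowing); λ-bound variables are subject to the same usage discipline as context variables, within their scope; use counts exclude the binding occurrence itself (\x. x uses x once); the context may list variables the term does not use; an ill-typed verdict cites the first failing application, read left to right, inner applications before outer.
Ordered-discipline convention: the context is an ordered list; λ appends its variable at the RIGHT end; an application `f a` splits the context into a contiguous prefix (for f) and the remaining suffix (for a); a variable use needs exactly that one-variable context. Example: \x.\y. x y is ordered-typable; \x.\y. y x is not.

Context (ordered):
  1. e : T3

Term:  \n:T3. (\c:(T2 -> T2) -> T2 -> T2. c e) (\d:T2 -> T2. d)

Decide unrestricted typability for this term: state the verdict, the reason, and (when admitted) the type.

no — not simply typable
usage: e: 1×, n (bound): 0×, c (bound): 1×, d (bound): 1×
use order (left to right): c, e, d
typing: ill-typed: an application expects T2 -> T2 but receives T3
summary: ordered ✗ · linear ✗ · affine ✗ · relevant ✗ · unrestricted ✗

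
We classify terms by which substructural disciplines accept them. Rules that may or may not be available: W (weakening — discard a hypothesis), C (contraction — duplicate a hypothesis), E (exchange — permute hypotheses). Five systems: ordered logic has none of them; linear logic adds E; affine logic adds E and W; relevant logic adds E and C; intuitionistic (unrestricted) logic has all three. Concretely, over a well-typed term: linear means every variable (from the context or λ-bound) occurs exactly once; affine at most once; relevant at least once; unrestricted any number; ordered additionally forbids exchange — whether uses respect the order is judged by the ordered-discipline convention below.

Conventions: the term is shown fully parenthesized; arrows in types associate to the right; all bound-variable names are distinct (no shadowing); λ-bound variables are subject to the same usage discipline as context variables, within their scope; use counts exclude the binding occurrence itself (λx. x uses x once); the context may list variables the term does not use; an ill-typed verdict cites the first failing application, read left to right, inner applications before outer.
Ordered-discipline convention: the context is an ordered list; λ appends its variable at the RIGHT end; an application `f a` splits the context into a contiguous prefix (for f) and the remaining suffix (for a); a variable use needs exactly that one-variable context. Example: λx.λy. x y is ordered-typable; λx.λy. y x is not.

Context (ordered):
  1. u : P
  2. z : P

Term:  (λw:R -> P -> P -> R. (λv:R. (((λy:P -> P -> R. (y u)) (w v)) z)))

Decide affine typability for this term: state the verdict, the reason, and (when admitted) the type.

yes — no duplicate uses among u, z, w, v, y; term : (R -> P -> P -> R) -> R -> R
counts: u ×1, z ×1, w (λ-bound) ×1, v (λ-bound) ×1, y (λ-bound) ×1
order of uses: y, u, w, v, z
typing: well-typed at (R -> P -> P -> R) -> R -> R
all disciplines: ordered ✗ | linear ✓ | affine ✓ | relevant ✓ | unrestricted ✓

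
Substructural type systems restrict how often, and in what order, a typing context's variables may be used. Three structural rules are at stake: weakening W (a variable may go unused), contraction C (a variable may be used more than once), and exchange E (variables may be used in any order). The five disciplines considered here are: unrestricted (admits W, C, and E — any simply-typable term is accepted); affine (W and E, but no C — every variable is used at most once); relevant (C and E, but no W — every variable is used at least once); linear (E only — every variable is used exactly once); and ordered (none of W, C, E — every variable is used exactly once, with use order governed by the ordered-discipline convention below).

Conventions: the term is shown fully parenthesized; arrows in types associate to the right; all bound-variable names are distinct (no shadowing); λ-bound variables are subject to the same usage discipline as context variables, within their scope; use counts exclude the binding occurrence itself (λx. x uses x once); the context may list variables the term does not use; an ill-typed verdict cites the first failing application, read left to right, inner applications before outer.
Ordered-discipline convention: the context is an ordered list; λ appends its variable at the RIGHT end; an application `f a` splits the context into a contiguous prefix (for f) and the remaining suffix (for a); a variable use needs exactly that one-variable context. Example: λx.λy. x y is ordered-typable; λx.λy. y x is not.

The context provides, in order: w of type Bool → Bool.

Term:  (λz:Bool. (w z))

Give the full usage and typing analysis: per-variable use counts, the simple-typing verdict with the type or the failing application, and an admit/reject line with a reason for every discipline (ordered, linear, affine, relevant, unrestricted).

variable uses: w=1; z (λ-bound)=1
uses in reading order: w, z
typing: well-typed — term : Bool → Bool
ordered: ✓, one use each (w, z); ordered split holds
linear: ✓, w, z: one use apiece
affine: ✓, w, z: no repeats, contraction unneeded
relevant: ✓, every one of w, z appears
unrestricted: ✓, typability at Bool → Bool is all that's needed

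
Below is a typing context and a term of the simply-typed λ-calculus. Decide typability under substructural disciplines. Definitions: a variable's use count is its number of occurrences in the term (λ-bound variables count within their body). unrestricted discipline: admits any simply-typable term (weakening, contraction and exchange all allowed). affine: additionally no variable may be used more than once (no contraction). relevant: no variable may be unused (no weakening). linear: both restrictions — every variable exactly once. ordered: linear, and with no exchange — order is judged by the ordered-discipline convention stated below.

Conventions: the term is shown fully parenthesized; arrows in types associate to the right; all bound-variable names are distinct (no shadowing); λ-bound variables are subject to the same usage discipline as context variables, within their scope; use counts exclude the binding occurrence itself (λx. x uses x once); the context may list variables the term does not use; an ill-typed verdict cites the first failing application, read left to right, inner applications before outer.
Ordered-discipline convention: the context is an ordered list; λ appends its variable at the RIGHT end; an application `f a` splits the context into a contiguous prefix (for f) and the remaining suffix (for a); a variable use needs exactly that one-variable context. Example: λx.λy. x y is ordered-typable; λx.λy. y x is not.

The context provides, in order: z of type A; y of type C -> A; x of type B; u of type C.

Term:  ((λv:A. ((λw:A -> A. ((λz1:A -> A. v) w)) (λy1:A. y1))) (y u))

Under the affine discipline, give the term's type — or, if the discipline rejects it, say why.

term : A
usage: z: 0×, y: 1×, x: 0×, u: 1×, v (bound): 1×, w (bound): 1×, z1 (bound): 0×, y1 (bound): 1×
use order (left to right): v, w, y1, y, u
typing: well-typed at A
summary: ordered ✗, linear ✗, affine ✓, relevant ✗, unrestricted ✓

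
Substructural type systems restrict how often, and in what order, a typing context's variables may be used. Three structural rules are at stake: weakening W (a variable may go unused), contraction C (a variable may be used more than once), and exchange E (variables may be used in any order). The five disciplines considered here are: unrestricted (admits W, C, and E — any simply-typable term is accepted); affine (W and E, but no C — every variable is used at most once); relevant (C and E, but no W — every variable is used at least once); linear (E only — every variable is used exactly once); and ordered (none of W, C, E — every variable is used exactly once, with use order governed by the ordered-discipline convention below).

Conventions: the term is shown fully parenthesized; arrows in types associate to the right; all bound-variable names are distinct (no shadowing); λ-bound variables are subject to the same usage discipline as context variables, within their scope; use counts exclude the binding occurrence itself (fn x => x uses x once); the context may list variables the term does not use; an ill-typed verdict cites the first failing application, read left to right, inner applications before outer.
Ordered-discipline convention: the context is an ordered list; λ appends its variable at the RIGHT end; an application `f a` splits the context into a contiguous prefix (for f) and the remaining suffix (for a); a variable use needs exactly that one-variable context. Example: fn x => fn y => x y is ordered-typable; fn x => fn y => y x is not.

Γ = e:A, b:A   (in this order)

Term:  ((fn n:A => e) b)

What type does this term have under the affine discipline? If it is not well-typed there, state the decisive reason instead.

term : A
counts: e: 1; b: 1; n [bound]: 0
left-to-right use order: e, b
typing: well-typed at A
across the five disciplines: ordered ✗, linear ✗, affine ✓, relevant ✗, unrestricted ✓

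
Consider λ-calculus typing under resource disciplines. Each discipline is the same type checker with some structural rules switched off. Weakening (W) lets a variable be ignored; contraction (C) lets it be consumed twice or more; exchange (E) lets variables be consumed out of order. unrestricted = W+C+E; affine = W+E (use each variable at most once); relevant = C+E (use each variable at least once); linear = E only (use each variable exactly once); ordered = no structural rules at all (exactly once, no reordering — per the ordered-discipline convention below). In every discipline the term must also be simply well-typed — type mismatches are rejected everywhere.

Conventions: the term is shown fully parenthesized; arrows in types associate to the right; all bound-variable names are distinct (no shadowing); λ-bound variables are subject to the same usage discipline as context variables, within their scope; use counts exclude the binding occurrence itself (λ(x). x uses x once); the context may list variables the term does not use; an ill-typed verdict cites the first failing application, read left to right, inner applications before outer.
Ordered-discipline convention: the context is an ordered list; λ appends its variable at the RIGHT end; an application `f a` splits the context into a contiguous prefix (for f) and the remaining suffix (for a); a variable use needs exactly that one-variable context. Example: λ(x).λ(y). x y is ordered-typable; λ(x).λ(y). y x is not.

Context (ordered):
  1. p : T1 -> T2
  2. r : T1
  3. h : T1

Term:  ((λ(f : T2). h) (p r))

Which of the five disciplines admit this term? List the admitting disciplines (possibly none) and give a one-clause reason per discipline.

admitted in: affine, unrestricted
use counts: p: 1; r: 1; h: 1; f [bound]: 0
left-to-right use order: h, p, r
typing: the term checks, with type T1
ordered ✗ (unused: f — weakening required)
linear ✗ (unused: f — weakening required)
affine ✓ (at most one use each (p, r, h, f))
relevant ✗ (unused: f — weakening required)
unrestricted ✓ (well-typed at T1; no restrictions here)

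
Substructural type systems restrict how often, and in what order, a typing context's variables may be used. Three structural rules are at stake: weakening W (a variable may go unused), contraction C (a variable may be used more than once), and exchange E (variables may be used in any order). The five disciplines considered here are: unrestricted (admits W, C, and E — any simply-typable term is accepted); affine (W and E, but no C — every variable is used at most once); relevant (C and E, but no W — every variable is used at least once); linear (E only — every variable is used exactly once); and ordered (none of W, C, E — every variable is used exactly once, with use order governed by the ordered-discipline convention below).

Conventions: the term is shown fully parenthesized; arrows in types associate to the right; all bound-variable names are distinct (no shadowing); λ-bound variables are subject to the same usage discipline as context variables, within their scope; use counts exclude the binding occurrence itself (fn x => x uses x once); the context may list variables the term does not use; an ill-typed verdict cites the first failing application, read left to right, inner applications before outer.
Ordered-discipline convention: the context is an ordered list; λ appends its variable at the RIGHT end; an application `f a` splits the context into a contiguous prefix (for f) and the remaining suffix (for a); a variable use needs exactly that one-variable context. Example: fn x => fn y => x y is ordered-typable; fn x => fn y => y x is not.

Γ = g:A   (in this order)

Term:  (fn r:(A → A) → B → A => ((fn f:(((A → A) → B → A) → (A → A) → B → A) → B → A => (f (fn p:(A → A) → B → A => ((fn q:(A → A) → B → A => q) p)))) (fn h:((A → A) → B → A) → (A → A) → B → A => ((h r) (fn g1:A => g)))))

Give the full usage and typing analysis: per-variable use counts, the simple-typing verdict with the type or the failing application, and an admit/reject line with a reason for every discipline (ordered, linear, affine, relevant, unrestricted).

variable uses: g=1; r (λ-bound)=1; f (λ-bound)=1; p (λ-bound)=1; q (λ-bound)=1; h (λ-bound)=1; g1 (λ-bound)=0
left-to-right use order: f, q, p, h, r, g
typing: ✓ — ((A → A) → B → A) → B → A
ordered: ✗ — g1 never used (weakening)
linear: ✗ — g1 never used (weakening)
affine: ✓ — none of g, r, f, p, q, h, g1 used more than once
relevant: ✗ — g1 never used (weakening)
unrestricted: ✓ — type-checks (((A → A) → B → A) → B → A) and nothing is barred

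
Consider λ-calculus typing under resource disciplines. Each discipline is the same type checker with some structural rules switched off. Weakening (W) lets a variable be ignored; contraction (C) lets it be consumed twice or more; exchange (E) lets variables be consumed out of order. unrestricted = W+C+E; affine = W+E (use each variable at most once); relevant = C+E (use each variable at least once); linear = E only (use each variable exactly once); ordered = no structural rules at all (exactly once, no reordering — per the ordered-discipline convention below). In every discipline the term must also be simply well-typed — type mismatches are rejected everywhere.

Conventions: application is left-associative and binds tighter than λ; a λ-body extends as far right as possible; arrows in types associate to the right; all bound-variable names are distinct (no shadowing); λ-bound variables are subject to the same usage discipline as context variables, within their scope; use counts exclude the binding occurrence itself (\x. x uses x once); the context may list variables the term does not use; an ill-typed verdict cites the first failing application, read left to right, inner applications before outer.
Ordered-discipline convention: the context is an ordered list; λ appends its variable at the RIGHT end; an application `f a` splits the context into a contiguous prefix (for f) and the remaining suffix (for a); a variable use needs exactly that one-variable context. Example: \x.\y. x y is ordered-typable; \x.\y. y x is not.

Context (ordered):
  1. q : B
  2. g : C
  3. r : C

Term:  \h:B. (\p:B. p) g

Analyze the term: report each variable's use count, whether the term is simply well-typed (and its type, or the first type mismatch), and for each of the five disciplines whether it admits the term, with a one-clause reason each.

use counts: q ×0; g ×1; r ×0; h [bound] ×0; p [bound] ×1
left-to-right use order: p, g
typing: ill-typed: a function awaiting B gets C
ordered: ✗ — fails simple typing
linear: ✗ — a type mismatch blocks all five
affine: ✗ — the type mismatch rejects it
relevant: ✗ — not simply typable
unrestricted: ✗ — fails simple typing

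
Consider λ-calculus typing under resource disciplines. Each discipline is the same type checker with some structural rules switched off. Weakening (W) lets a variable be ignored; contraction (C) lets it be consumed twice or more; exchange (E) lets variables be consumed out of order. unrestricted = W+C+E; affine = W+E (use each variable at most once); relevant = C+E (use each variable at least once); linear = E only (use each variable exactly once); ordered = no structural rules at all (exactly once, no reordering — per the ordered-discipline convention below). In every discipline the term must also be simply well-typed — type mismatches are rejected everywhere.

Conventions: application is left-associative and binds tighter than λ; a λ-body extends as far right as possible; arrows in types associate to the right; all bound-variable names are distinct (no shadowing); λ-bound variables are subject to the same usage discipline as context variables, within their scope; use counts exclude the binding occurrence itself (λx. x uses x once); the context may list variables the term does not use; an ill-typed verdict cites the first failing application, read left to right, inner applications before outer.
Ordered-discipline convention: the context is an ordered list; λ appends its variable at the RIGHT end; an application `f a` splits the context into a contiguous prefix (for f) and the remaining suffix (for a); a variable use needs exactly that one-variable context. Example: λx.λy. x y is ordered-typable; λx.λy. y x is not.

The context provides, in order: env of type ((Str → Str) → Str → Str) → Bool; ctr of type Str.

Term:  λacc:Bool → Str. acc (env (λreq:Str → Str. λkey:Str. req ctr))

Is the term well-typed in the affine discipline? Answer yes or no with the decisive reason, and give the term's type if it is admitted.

yes — none of env, ctr, acc, req, key used more than once; term : (Bool → Str) → Str
variable uses: env: 1×; ctr: 1×; acc [bound]: 1×; req [bound]: 1×; key [bound]: 0×
uses in reading order: acc, env, req, ctr
typing: ✓ — (Bool → Str) → Str
per-discipline verdicts: ordered ✗; linear ✗; affine ✓; relevant ✗; unrestricted ✓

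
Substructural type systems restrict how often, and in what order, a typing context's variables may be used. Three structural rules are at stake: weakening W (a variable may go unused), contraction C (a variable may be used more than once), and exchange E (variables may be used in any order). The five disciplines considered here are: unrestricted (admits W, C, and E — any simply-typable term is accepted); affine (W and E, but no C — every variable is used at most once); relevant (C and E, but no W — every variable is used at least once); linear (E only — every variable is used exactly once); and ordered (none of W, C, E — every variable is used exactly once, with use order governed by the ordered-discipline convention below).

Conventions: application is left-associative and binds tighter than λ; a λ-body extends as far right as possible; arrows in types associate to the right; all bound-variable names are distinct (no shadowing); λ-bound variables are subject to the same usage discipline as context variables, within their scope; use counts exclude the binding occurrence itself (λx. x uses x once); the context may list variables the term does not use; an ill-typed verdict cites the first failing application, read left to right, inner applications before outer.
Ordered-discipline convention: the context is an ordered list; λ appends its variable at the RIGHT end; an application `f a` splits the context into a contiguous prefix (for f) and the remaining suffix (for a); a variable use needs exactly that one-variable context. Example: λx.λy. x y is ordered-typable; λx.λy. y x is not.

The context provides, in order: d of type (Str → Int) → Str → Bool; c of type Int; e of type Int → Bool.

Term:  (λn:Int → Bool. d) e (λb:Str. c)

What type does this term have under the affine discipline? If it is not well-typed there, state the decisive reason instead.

term : Str → Bool
usage: d=1, c=1, e=1, n [bound]=0, b [bound]=0
uses in reading order: d, e, c
typing: well-typed at Str → Bool
across the five disciplines: ordered ✗ | linear ✗ | affine ✓ | relevant ✗ | unrestricted ✓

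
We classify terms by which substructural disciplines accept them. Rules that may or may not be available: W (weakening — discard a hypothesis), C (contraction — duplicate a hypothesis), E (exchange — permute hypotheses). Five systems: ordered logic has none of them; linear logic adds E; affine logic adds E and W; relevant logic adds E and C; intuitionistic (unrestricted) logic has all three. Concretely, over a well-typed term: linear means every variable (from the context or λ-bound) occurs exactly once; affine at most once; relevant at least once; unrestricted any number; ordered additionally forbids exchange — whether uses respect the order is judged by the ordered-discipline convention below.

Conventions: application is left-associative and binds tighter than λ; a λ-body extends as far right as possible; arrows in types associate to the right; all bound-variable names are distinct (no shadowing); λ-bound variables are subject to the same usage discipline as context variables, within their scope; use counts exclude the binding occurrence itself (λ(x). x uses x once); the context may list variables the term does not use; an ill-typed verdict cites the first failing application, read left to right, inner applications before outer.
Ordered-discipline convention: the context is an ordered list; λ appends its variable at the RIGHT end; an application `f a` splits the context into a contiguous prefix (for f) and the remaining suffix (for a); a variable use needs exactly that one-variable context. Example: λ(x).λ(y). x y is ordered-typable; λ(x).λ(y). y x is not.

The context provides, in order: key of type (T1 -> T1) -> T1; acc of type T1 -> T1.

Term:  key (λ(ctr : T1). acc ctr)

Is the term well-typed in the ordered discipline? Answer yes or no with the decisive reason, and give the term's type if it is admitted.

yes — one use each (key, acc, ctr); ordered split holds; term : T1
variable uses: key=1, acc=1, ctr (bound)=1
left-to-right use order: key, acc, ctr
typing: ✓ — T1
per-discipline verdicts: ordered ✓, linear ✓, affine ✓, relevant ✓, unrestricted ✓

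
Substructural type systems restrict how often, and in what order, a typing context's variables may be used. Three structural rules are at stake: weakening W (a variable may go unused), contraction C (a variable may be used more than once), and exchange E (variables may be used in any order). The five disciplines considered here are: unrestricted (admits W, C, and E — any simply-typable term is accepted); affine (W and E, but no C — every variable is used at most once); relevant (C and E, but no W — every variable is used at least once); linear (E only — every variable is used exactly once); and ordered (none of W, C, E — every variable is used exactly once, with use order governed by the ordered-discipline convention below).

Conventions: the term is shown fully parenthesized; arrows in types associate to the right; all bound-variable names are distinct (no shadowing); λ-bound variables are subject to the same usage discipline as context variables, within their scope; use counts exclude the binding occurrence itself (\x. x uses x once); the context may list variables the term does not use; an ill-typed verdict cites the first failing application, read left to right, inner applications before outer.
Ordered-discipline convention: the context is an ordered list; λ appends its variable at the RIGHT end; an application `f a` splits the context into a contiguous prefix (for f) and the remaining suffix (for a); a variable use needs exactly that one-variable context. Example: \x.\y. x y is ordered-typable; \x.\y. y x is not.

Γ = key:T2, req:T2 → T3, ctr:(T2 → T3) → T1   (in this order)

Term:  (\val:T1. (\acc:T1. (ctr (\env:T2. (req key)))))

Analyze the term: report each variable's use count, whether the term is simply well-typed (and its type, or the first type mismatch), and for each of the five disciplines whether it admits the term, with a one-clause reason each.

variable uses: key ×1; req ×1; ctr ×1; val (bound) ×0; acc (bound) ×0; env (bound) ×0
order of uses: ctr, req, key
typing: the term checks, with type T1 → T1 → T1
ordered: ✗, val, acc, env left unused
linear: ✗, val, acc, env left unused
affine: ✓, key, req, ctr, val, acc, env: no repeats, contraction unneeded
relevant: ✗, val, acc, env left unused
unrestricted: ✓, simply typable at T1 → T1 → T1; W, C, E all held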